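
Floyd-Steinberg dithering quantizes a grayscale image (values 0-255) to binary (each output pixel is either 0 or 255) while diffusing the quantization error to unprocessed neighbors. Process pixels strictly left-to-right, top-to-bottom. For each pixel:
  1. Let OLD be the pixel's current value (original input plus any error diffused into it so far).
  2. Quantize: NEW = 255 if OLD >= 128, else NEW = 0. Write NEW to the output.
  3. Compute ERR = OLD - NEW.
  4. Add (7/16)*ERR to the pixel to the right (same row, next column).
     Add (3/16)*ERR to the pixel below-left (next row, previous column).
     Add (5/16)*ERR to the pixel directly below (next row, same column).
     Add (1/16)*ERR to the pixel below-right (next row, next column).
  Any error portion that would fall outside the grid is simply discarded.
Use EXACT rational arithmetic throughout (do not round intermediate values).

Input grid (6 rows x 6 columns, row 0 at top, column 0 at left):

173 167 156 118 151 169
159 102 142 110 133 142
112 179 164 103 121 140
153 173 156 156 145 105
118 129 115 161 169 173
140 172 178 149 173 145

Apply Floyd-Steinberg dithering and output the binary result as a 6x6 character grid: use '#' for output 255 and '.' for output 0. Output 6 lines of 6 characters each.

Answer: ##.#.#
..#.#.
###.#.
.#.#.#
#.#.##
.###.#

Derivation:
(0,0): OLD=173 → NEW=255, ERR=-82
(0,1): OLD=1049/8 → NEW=255, ERR=-991/8
(0,2): OLD=13031/128 → NEW=0, ERR=13031/128
(0,3): OLD=332881/2048 → NEW=255, ERR=-189359/2048
(0,4): OLD=3622455/32768 → NEW=0, ERR=3622455/32768
(0,5): OLD=113961857/524288 → NEW=255, ERR=-19731583/524288
(1,0): OLD=14099/128 → NEW=0, ERR=14099/128
(1,1): OLD=128453/1024 → NEW=0, ERR=128453/1024
(1,2): OLD=6672105/32768 → NEW=255, ERR=-1683735/32768
(1,3): OLD=11235029/131072 → NEW=0, ERR=11235029/131072
(1,4): OLD=1612391423/8388608 → NEW=255, ERR=-526703617/8388608
(1,5): OLD=14720813897/134217728 → NEW=0, ERR=14720813897/134217728
(2,0): OLD=2784327/16384 → NEW=255, ERR=-1393593/16384
(2,1): OLD=93447869/524288 → NEW=255, ERR=-40245571/524288
(2,2): OLD=1159902199/8388608 → NEW=255, ERR=-979192841/8388608
(2,3): OLD=4277069183/67108864 → NEW=0, ERR=4277069183/67108864
(2,4): OLD=333255311997/2147483648 → NEW=255, ERR=-214353018243/2147483648
(2,5): OLD=4352721229627/34359738368 → NEW=0, ERR=4352721229627/34359738368
(3,0): OLD=939745431/8388608 → NEW=0, ERR=939745431/8388608
(3,1): OLD=11463570571/67108864 → NEW=255, ERR=-5649189749/67108864
(3,2): OLD=48235728561/536870912 → NEW=0, ERR=48235728561/536870912
(3,3): OLD=6501318232371/34359738368 → NEW=255, ERR=-2260415051469/34359738368
(3,4): OLD=30995734652307/274877906944 → NEW=0, ERR=30995734652307/274877906944
(3,5): OLD=825436689082045/4398046511104 → NEW=255, ERR=-296065171249475/4398046511104
(4,0): OLD=147343783225/1073741824 → NEW=255, ERR=-126460381895/1073741824
(4,1): OLD=1288747058085/17179869184 → NEW=0, ERR=1288747058085/17179869184
(4,2): OLD=87026180243935/549755813888 → NEW=255, ERR=-53161552297505/549755813888
(4,3): OLD=1098574700335739/8796093022208 → NEW=0, ERR=1098574700335739/8796093022208
(4,4): OLD=34078918698096811/140737488355328 → NEW=255, ERR=-1809140832511829/140737488355328
(4,5): OLD=345396770682030285/2251799813685248 → NEW=255, ERR=-228812181807707955/2251799813685248
(5,0): OLD=32232317594815/274877906944 → NEW=0, ERR=32232317594815/274877906944
(5,1): OLD=1946147603018031/8796093022208 → NEW=255, ERR=-296856117645009/8796093022208
(5,2): OLD=11337959257339829/70368744177664 → NEW=255, ERR=-6606070507964491/70368744177664
(5,3): OLD=311882381268761431/2251799813685248 → NEW=255, ERR=-262326571220976809/2251799813685248
(5,4): OLD=480845399624475975/4503599627370496 → NEW=0, ERR=480845399624475975/4503599627370496
(5,5): OLD=11468254608153424467/72057594037927936 → NEW=255, ERR=-6906431871518199213/72057594037927936
Row 0: ##.#.#
Row 1: ..#.#.
Row 2: ###.#.
Row 3: .#.#.#
Row 4: #.#.##
Row 5: .###.#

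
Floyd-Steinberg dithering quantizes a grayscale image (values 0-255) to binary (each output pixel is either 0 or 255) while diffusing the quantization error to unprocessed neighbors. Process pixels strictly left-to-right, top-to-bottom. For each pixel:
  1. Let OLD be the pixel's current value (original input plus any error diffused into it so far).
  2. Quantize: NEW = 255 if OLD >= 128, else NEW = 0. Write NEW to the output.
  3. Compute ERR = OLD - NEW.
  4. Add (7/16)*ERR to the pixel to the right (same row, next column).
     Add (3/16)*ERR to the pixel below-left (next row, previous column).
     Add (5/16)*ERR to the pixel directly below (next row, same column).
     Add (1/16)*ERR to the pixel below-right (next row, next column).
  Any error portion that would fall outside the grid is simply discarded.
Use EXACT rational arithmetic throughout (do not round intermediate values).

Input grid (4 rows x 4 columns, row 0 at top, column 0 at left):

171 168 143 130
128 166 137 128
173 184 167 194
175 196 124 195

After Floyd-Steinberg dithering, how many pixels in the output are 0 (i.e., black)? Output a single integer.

Answer: 5

Derivation:
(0,0): OLD=171 → NEW=255, ERR=-84
(0,1): OLD=525/4 → NEW=255, ERR=-495/4
(0,2): OLD=5687/64 → NEW=0, ERR=5687/64
(0,3): OLD=172929/1024 → NEW=255, ERR=-88191/1024
(1,0): OLD=5027/64 → NEW=0, ERR=5027/64
(1,1): OLD=88629/512 → NEW=255, ERR=-41931/512
(1,2): OLD=1721241/16384 → NEW=0, ERR=1721241/16384
(1,3): OLD=40003711/262144 → NEW=255, ERR=-26843009/262144
(2,0): OLD=1492503/8192 → NEW=255, ERR=-596457/8192
(2,1): OLD=39625773/262144 → NEW=255, ERR=-27220947/262144
(2,2): OLD=68200465/524288 → NEW=255, ERR=-65492975/524288
(2,3): OLD=955588749/8388608 → NEW=0, ERR=955588749/8388608
(3,0): OLD=556907239/4194304 → NEW=255, ERR=-512640281/4194304
(3,1): OLD=5509962233/67108864 → NEW=0, ERR=5509962233/67108864
(3,2): OLD=145763785351/1073741824 → NEW=255, ERR=-128040379769/1073741824
(3,3): OLD=2931239019057/17179869184 → NEW=255, ERR=-1449627622863/17179869184
Output grid:
  Row 0: ##.#  (1 black, running=1)
  Row 1: .#.#  (2 black, running=3)
  Row 2: ###.  (1 black, running=4)
  Row 3: #.##  (1 black, running=5)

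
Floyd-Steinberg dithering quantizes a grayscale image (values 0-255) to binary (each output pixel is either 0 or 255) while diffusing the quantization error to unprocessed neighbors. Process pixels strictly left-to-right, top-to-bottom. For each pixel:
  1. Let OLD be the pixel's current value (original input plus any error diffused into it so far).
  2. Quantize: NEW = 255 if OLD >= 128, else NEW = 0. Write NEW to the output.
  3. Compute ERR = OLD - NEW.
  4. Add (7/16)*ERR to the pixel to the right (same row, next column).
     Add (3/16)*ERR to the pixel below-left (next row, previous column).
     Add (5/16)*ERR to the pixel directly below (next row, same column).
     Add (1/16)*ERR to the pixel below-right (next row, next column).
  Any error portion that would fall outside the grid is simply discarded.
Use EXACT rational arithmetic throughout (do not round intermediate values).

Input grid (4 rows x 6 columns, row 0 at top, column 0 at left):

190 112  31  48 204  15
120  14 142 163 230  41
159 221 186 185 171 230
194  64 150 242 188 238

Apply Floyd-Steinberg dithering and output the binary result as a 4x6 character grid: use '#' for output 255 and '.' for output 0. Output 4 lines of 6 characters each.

Answer: #...#.
..###.
###.##
#.####

Derivation:
(0,0): OLD=190 → NEW=255, ERR=-65
(0,1): OLD=1337/16 → NEW=0, ERR=1337/16
(0,2): OLD=17295/256 → NEW=0, ERR=17295/256
(0,3): OLD=317673/4096 → NEW=0, ERR=317673/4096
(0,4): OLD=15593055/65536 → NEW=255, ERR=-1118625/65536
(0,5): OLD=7898265/1048576 → NEW=0, ERR=7898265/1048576
(1,0): OLD=29531/256 → NEW=0, ERR=29531/256
(1,1): OLD=203133/2048 → NEW=0, ERR=203133/2048
(1,2): OLD=14828865/65536 → NEW=255, ERR=-1882815/65536
(1,3): OLD=46055917/262144 → NEW=255, ERR=-20790803/262144
(1,4): OLD=3292146279/16777216 → NEW=255, ERR=-986043801/16777216
(1,5): OLD=4449040289/268435456 → NEW=0, ERR=4449040289/268435456
(2,0): OLD=7000751/32768 → NEW=255, ERR=-1355089/32768
(2,1): OLD=247176821/1048576 → NEW=255, ERR=-20210059/1048576
(2,2): OLD=2682981023/16777216 → NEW=255, ERR=-1595209057/16777216
(2,3): OLD=14200453479/134217728 → NEW=0, ERR=14200453479/134217728
(2,4): OLD=846419590837/4294967296 → NEW=255, ERR=-248797069643/4294967296
(2,5): OLD=14167396171843/68719476736 → NEW=255, ERR=-3356070395837/68719476736
(3,0): OLD=2977335487/16777216 → NEW=255, ERR=-1300854593/16777216
(3,1): OLD=488824787/134217728 → NEW=0, ERR=488824787/134217728
(3,2): OLD=150875215657/1073741824 → NEW=255, ERR=-122928949463/1073741824
(3,3): OLD=14305410614267/68719476736 → NEW=255, ERR=-3218055953413/68719476736
(3,4): OLD=80740224885147/549755813888 → NEW=255, ERR=-59447507656293/549755813888
(3,5): OLD=1511248744943669/8796093022208 → NEW=255, ERR=-731754975719371/8796093022208
Row 0: #...#.
Row 1: ..###.
Row 2: ###.##
Row 3: #.####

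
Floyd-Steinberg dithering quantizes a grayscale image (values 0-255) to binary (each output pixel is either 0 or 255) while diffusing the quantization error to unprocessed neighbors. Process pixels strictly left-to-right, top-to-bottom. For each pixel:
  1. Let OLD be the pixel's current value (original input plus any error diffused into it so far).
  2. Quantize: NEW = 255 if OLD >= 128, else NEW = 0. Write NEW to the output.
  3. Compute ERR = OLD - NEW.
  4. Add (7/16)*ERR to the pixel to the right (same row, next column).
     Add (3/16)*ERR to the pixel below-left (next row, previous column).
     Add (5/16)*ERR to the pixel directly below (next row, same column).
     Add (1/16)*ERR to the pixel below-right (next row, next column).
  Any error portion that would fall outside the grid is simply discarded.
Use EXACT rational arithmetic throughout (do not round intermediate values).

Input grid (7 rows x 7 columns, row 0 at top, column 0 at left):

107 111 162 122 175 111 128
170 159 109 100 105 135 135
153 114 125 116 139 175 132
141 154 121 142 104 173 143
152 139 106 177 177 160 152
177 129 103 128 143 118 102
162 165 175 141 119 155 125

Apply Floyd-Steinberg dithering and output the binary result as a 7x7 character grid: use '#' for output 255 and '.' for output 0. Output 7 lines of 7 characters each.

Answer: .#.##.#
#.#..#.
#.#.##.
.#.#.##
#.##.#.
#..#.#.
###.#.#

Derivation:
(0,0): OLD=107 → NEW=0, ERR=107
(0,1): OLD=2525/16 → NEW=255, ERR=-1555/16
(0,2): OLD=30587/256 → NEW=0, ERR=30587/256
(0,3): OLD=713821/4096 → NEW=255, ERR=-330659/4096
(0,4): OLD=9154187/65536 → NEW=255, ERR=-7557493/65536
(0,5): OLD=63489485/1048576 → NEW=0, ERR=63489485/1048576
(0,6): OLD=2591910043/16777216 → NEW=255, ERR=-1686280037/16777216
(1,0): OLD=47415/256 → NEW=255, ERR=-17865/256
(1,1): OLD=260481/2048 → NEW=0, ERR=260481/2048
(1,2): OLD=11847061/65536 → NEW=255, ERR=-4864619/65536
(1,3): OLD=7377585/262144 → NEW=0, ERR=7377585/262144
(1,4): OLD=1469400371/16777216 → NEW=0, ERR=1469400371/16777216
(1,5): OLD=22305094819/134217728 → NEW=255, ERR=-11920425821/134217728
(1,6): OLD=147142764333/2147483648 → NEW=0, ERR=147142764333/2147483648
(2,0): OLD=5080347/32768 → NEW=255, ERR=-3275493/32768
(2,1): OLD=96190425/1048576 → NEW=0, ERR=96190425/1048576
(2,2): OLD=2603212747/16777216 → NEW=255, ERR=-1674977333/16777216
(2,3): OLD=12468678707/134217728 → NEW=0, ERR=12468678707/134217728
(2,4): OLD=206286519459/1073741824 → NEW=255, ERR=-67517645661/1073741824
(2,5): OLD=4743584649953/34359738368 → NEW=255, ERR=-4018148633887/34359738368
(2,6): OLD=53160519132471/549755813888 → NEW=0, ERR=53160519132471/549755813888
(3,0): OLD=2130079851/16777216 → NEW=0, ERR=2130079851/16777216
(3,1): OLD=28621434383/134217728 → NEW=255, ERR=-5604086257/134217728
(3,2): OLD=101668117405/1073741824 → NEW=0, ERR=101668117405/1073741824
(3,3): OLD=835053476987/4294967296 → NEW=255, ERR=-260163183493/4294967296
(3,4): OLD=22940178910315/549755813888 → NEW=0, ERR=22940178910315/549755813888
(3,5): OLD=742882988661105/4398046511104 → NEW=255, ERR=-378618871670415/4398046511104
(3,6): OLD=9024496055874351/70368744177664 → NEW=255, ERR=-8919533709429969/70368744177664
(4,0): OLD=394808449765/2147483648 → NEW=255, ERR=-152799880475/2147483648
(4,1): OLD=4140736494625/34359738368 → NEW=0, ERR=4140736494625/34359738368
(4,2): OLD=95847608033679/549755813888 → NEW=255, ERR=-44340124507761/549755813888
(4,3): OLD=600448884391637/4398046511104 → NEW=255, ERR=-521052975939883/4398046511104
(4,4): OLD=4161620164685935/35184372088832 → NEW=0, ERR=4161620164685935/35184372088832
(4,5): OLD=184294899439020143/1125899906842624 → NEW=255, ERR=-102809576805848977/1125899906842624
(4,6): OLD=1208032407898294969/18014398509481984 → NEW=0, ERR=1208032407898294969/18014398509481984
(5,0): OLD=97504998104051/549755813888 → NEW=255, ERR=-42682734437389/549755813888
(5,1): OLD=497519317724113/4398046511104 → NEW=0, ERR=497519317724113/4398046511104
(5,2): OLD=3961933118775047/35184372088832 → NEW=0, ERR=3961933118775047/35184372088832
(5,3): OLD=44298049678659523/281474976710656 → NEW=255, ERR=-27478069382557757/281474976710656
(5,4): OLD=2030713978235899137/18014398509481984 → NEW=0, ERR=2030713978235899137/18014398509481984
(5,5): OLD=22878131418549722609/144115188075855872 → NEW=255, ERR=-13871241540793524751/144115188075855872
(5,6): OLD=173258966639025239551/2305843009213693952 → NEW=0, ERR=173258966639025239551/2305843009213693952
(6,0): OLD=11184985132458347/70368744177664 → NEW=255, ERR=-6759044632845973/70368744177664
(6,1): OLD=196569926321704679/1125899906842624 → NEW=255, ERR=-90534549923164441/1125899906842624
(6,2): OLD=2950315301447883477/18014398509481984 → NEW=255, ERR=-1643356318470022443/18014398509481984
(6,3): OLD=14232329148601619019/144115188075855872 → NEW=0, ERR=14232329148601619019/144115188075855872
(6,4): OLD=49945960639978341633/288230376151711744 → NEW=255, ERR=-23552785278708153087/288230376151711744
(6,5): OLD=4069543653110093256197/36893488147419103232 → NEW=0, ERR=4069543653110093256197/36893488147419103232
(6,6): OLD=112583461363287736085203/590295810358705651712 → NEW=255, ERR=-37941970278182205101357/590295810358705651712
Row 0: .#.##.#
Row 1: #.#..#.
Row 2: #.#.##.
Row 3: .#.#.##
Row 4: #.##.#.
Row 5: #..#.#.
Row 6: ###.#.#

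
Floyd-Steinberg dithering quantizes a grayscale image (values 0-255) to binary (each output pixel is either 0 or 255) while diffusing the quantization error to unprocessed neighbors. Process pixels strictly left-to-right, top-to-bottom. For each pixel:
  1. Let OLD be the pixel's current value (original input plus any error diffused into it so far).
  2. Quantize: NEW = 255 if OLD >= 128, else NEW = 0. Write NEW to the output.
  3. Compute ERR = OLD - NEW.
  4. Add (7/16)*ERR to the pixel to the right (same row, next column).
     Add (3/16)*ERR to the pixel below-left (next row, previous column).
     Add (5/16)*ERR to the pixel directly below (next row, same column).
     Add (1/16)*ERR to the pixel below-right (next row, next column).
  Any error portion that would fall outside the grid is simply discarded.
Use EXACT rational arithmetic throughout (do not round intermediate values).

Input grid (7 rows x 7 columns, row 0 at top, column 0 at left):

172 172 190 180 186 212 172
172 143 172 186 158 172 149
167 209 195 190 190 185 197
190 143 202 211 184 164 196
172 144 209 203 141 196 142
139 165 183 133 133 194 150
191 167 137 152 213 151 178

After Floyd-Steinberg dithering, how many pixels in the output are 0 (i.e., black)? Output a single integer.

(0,0): OLD=172 → NEW=255, ERR=-83
(0,1): OLD=2171/16 → NEW=255, ERR=-1909/16
(0,2): OLD=35277/256 → NEW=255, ERR=-30003/256
(0,3): OLD=527259/4096 → NEW=255, ERR=-517221/4096
(0,4): OLD=8569149/65536 → NEW=255, ERR=-8142531/65536
(0,5): OLD=165300395/1048576 → NEW=255, ERR=-102086485/1048576
(0,6): OLD=2171075757/16777216 → NEW=255, ERR=-2107114323/16777216
(1,0): OLD=31665/256 → NEW=0, ERR=31665/256
(1,1): OLD=271703/2048 → NEW=255, ERR=-250537/2048
(1,2): OLD=3324067/65536 → NEW=0, ERR=3324067/65536
(1,3): OLD=36204391/262144 → NEW=255, ERR=-30642329/262144
(1,4): OLD=702744405/16777216 → NEW=0, ERR=702744405/16777216
(1,5): OLD=17258679781/134217728 → NEW=255, ERR=-16966840859/134217728
(1,6): OLD=103855534539/2147483648 → NEW=0, ERR=103855534539/2147483648
(2,0): OLD=5987245/32768 → NEW=255, ERR=-2368595/32768
(2,1): OLD=163984575/1048576 → NEW=255, ERR=-103402305/1048576
(2,2): OLD=2317683453/16777216 → NEW=255, ERR=-1960506627/16777216
(2,3): OLD=15216419669/134217728 → NEW=0, ERR=15216419669/134217728
(2,4): OLD=238028605989/1073741824 → NEW=255, ERR=-35775559131/1073741824
(2,5): OLD=4899864388983/34359738368 → NEW=255, ERR=-3861868894857/34359738368
(2,6): OLD=85233744575153/549755813888 → NEW=255, ERR=-54953987966287/549755813888
(3,0): OLD=2498488925/16777216 → NEW=255, ERR=-1779701155/16777216
(3,1): OLD=5280968601/134217728 → NEW=0, ERR=5280968601/134217728
(3,2): OLD=212375987995/1073741824 → NEW=255, ERR=-61428177125/1073741824
(3,3): OLD=892703210797/4294967296 → NEW=255, ERR=-202513449683/4294967296
(3,4): OLD=76400023862877/549755813888 → NEW=255, ERR=-63787708678563/549755813888
(3,5): OLD=251958366564839/4398046511104 → NEW=0, ERR=251958366564839/4398046511104
(3,6): OLD=12863503687582841/70368744177664 → NEW=255, ERR=-5080526077721479/70368744177664
(4,0): OLD=314022047059/2147483648 → NEW=255, ERR=-233586283181/2147483648
(4,1): OLD=3138805020215/34359738368 → NEW=0, ERR=3138805020215/34359738368
(4,2): OLD=123533697073561/549755813888 → NEW=255, ERR=-16654035467879/549755813888
(4,3): OLD=658302837356131/4398046511104 → NEW=255, ERR=-463199022975389/4398046511104
(4,4): OLD=2338296374149753/35184372088832 → NEW=0, ERR=2338296374149753/35184372088832
(4,5): OLD=250162795360417465/1125899906842624 → NEW=255, ERR=-36941680884451655/1125899906842624
(4,6): OLD=1957512077778160607/18014398509481984 → NEW=0, ERR=1957512077778160607/18014398509481984
(5,0): OLD=67145570536597/549755813888 → NEW=0, ERR=67145570536597/549755813888
(5,1): OLD=1031359274569863/4398046511104 → NEW=255, ERR=-90142585761657/4398046511104
(5,2): OLD=5296245319563553/35184372088832 → NEW=255, ERR=-3675769563088607/35184372088832
(5,3): OLD=18281513398451845/281474976710656 → NEW=0, ERR=18281513398451845/281474976710656
(5,4): OLD=3052520804246661463/18014398509481984 → NEW=255, ERR=-1541150815671244457/18014398509481984
(5,5): OLD=24621523384938195047/144115188075855872 → NEW=255, ERR=-12127849574405052313/144115188075855872
(5,6): OLD=334553452319135339049/2305843009213693952 → NEW=255, ERR=-253436515030356618711/2305843009213693952
(6,0): OLD=15855825202112733/70368744177664 → NEW=255, ERR=-2088204563191587/70368744177664
(6,1): OLD=152736461289597313/1125899906842624 → NEW=255, ERR=-134368014955271807/1125899906842624
(6,2): OLD=1135575019844389987/18014398509481984 → NEW=0, ERR=1135575019844389987/18014398509481984
(6,3): OLD=25552340069080202621/144115188075855872 → NEW=255, ERR=-11197032890263044739/144115188075855872
(6,4): OLD=40511985530077238503/288230376151711744 → NEW=255, ERR=-32986760388609256217/288230376151711744
(6,5): OLD=1795853313048772908211/36893488147419103232 → NEW=0, ERR=1795853313048772908211/36893488147419103232
(6,6): OLD=94263976741714793473205/590295810358705651712 → NEW=255, ERR=-56261454899755147713355/590295810358705651712
Output grid:
  Row 0: #######  (0 black, running=0)
  Row 1: .#.#.#.  (4 black, running=4)
  Row 2: ###.###  (1 black, running=5)
  Row 3: #.###.#  (2 black, running=7)
  Row 4: #.##.#.  (3 black, running=10)
  Row 5: .##.###  (2 black, running=12)
  Row 6: ##.##.#  (2 black, running=14)

Answer: 14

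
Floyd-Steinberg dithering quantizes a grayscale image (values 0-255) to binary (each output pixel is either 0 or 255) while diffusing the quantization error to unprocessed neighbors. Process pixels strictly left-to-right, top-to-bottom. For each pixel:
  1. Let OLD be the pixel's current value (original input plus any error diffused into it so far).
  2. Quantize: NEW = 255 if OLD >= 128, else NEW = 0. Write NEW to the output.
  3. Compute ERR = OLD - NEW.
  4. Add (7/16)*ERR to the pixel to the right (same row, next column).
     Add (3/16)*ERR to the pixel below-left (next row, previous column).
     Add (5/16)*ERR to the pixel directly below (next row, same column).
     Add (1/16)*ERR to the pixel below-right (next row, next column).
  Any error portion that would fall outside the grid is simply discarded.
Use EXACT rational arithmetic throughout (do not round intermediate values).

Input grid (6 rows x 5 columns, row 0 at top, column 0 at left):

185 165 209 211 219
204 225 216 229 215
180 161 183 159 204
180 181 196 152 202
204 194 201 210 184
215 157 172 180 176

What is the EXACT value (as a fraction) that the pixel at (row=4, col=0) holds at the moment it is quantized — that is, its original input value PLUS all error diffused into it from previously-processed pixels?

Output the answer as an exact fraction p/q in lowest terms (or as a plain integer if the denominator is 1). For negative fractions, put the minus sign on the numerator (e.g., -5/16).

(0,0): OLD=185 → NEW=255, ERR=-70
(0,1): OLD=1075/8 → NEW=255, ERR=-965/8
(0,2): OLD=19997/128 → NEW=255, ERR=-12643/128
(0,3): OLD=343627/2048 → NEW=255, ERR=-178613/2048
(0,4): OLD=5925901/32768 → NEW=255, ERR=-2429939/32768
(1,0): OLD=20417/128 → NEW=255, ERR=-12223/128
(1,1): OLD=125575/1024 → NEW=0, ERR=125575/1024
(1,2): OLD=7041619/32768 → NEW=255, ERR=-1314221/32768
(1,3): OLD=21511735/131072 → NEW=255, ERR=-11911625/131072
(1,4): OLD=307476293/2097152 → NEW=255, ERR=-227297467/2097152
(2,0): OLD=2836925/16384 → NEW=255, ERR=-1340995/16384
(2,1): OLD=78656687/524288 → NEW=255, ERR=-55036753/524288
(2,2): OLD=966075213/8388608 → NEW=0, ERR=966075213/8388608
(2,3): OLD=21227415063/134217728 → NEW=255, ERR=-12998105577/134217728
(2,4): OLD=262167231713/2147483648 → NEW=0, ERR=262167231713/2147483648
(3,0): OLD=1130279981/8388608 → NEW=255, ERR=-1008815059/8388608
(3,1): OLD=7520199657/67108864 → NEW=0, ERR=7520199657/67108864
(3,2): OLD=550391881747/2147483648 → NEW=255, ERR=2783551507/2147483648
(3,3): OLD=654516699499/4294967296 → NEW=255, ERR=-440699960981/4294967296
(3,4): OLD=13002167512471/68719476736 → NEW=255, ERR=-4521299055209/68719476736
(4,0): OLD=201251328707/1073741824 → NEW=255, ERR=-72552836413/1073741824
Target (4,0): original=204, with diffused error = 201251328707/1073741824

Answer: 201251328707/1073741824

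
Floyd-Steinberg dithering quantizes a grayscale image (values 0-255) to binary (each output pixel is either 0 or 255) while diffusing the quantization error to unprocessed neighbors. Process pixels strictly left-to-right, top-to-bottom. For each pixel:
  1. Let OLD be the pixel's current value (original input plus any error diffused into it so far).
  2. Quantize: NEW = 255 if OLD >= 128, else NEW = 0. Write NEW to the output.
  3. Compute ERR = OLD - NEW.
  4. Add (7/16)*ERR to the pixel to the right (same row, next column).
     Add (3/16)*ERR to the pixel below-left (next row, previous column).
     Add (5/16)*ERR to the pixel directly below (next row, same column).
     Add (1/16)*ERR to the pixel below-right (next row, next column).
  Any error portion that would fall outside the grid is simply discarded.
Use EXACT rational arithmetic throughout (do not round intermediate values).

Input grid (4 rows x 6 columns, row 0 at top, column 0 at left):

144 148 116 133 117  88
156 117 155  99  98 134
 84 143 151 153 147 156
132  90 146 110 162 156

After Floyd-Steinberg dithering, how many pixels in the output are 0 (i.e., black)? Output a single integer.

Answer: 11

Derivation:
(0,0): OLD=144 → NEW=255, ERR=-111
(0,1): OLD=1591/16 → NEW=0, ERR=1591/16
(0,2): OLD=40833/256 → NEW=255, ERR=-24447/256
(0,3): OLD=373639/4096 → NEW=0, ERR=373639/4096
(0,4): OLD=10283185/65536 → NEW=255, ERR=-6428495/65536
(0,5): OLD=47275223/1048576 → NEW=0, ERR=47275223/1048576
(1,0): OLD=35829/256 → NEW=255, ERR=-29451/256
(1,1): OLD=149299/2048 → NEW=0, ERR=149299/2048
(1,2): OLD=11820719/65536 → NEW=255, ERR=-4890961/65536
(1,3): OLD=18479875/262144 → NEW=0, ERR=18479875/262144
(1,4): OLD=1884801321/16777216 → NEW=0, ERR=1884801321/16777216
(1,5): OLD=51300283471/268435456 → NEW=255, ERR=-17150757809/268435456
(2,0): OLD=2022369/32768 → NEW=0, ERR=2022369/32768
(2,1): OLD=179935035/1048576 → NEW=255, ERR=-87451845/1048576
(2,2): OLD=1828119409/16777216 → NEW=0, ERR=1828119409/16777216
(2,3): OLD=32091669289/134217728 → NEW=255, ERR=-2133851351/134217728
(2,4): OLD=719741497851/4294967296 → NEW=255, ERR=-375475162629/4294967296
(2,5): OLD=7202360745869/68719476736 → NEW=0, ERR=7202360745869/68719476736
(3,0): OLD=2275816017/16777216 → NEW=255, ERR=-2002374063/16777216
(3,1): OLD=4833118077/134217728 → NEW=0, ERR=4833118077/134217728
(3,2): OLD=201446912647/1073741824 → NEW=255, ERR=-72357252473/1073741824
(3,3): OLD=4533296236373/68719476736 → NEW=0, ERR=4533296236373/68719476736
(3,4): OLD=100165247344949/549755813888 → NEW=255, ERR=-40022485196491/549755813888
(3,5): OLD=1332066724107259/8796093022208 → NEW=255, ERR=-910936996555781/8796093022208
Output grid:
  Row 0: #.#.#.  (3 black, running=3)
  Row 1: #.#..#  (3 black, running=6)
  Row 2: .#.##.  (3 black, running=9)
  Row 3: #.#.##  (2 black, running=11)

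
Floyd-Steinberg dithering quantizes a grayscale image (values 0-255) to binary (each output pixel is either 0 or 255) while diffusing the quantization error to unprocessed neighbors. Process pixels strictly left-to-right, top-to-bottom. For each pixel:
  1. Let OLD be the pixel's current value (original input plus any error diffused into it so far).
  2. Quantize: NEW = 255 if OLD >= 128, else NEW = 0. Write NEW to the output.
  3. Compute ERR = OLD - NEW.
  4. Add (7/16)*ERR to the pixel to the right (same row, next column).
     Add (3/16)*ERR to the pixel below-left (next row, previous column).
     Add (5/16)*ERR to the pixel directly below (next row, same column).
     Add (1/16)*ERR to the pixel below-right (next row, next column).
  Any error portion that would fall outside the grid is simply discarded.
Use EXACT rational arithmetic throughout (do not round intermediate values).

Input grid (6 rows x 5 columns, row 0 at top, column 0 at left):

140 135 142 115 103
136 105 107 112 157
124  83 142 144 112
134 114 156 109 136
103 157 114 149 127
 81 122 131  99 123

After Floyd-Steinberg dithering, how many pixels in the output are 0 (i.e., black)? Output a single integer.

(0,0): OLD=140 → NEW=255, ERR=-115
(0,1): OLD=1355/16 → NEW=0, ERR=1355/16
(0,2): OLD=45837/256 → NEW=255, ERR=-19443/256
(0,3): OLD=334939/4096 → NEW=0, ERR=334939/4096
(0,4): OLD=9094781/65536 → NEW=255, ERR=-7616899/65536
(1,0): OLD=29681/256 → NEW=0, ERR=29681/256
(1,1): OLD=329239/2048 → NEW=255, ERR=-193001/2048
(1,2): OLD=4106595/65536 → NEW=0, ERR=4106595/65536
(1,3): OLD=36288423/262144 → NEW=255, ERR=-30558297/262144
(1,4): OLD=313695765/4194304 → NEW=0, ERR=313695765/4194304
(2,0): OLD=4671469/32768 → NEW=255, ERR=-3684371/32768
(2,1): OLD=24488575/1048576 → NEW=0, ERR=24488575/1048576
(2,2): OLD=2416796221/16777216 → NEW=255, ERR=-1861393859/16777216
(2,3): OLD=20661931111/268435456 → NEW=0, ERR=20661931111/268435456
(2,4): OLD=694760803601/4294967296 → NEW=255, ERR=-400455856879/4294967296
(3,0): OLD=1732113309/16777216 → NEW=0, ERR=1732113309/16777216
(3,1): OLD=18607470809/134217728 → NEW=255, ERR=-15618049831/134217728
(3,2): OLD=370705560355/4294967296 → NEW=0, ERR=370705560355/4294967296
(3,3): OLD=1257553997131/8589934592 → NEW=255, ERR=-932879323829/8589934592
(3,4): OLD=8818165632151/137438953472 → NEW=0, ERR=8818165632151/137438953472
(4,0): OLD=243621198611/2147483648 → NEW=0, ERR=243621198611/2147483648
(4,1): OLD=13256304343315/68719476736 → NEW=255, ERR=-4267162224365/68719476736
(4,2): OLD=94745089538941/1099511627776 → NEW=0, ERR=94745089538941/1099511627776
(4,3): OLD=2993945178762515/17592186044416 → NEW=255, ERR=-1492062262563565/17592186044416
(4,4): OLD=29035975353683205/281474976710656 → NEW=0, ERR=29035975353683205/281474976710656
(5,0): OLD=115238346954521/1099511627776 → NEW=0, ERR=115238346954521/1099511627776
(5,1): OLD=1510255735228427/8796093022208 → NEW=255, ERR=-732747985434613/8796093022208
(5,2): OLD=28625776998998499/281474976710656 → NEW=0, ERR=28625776998998499/281474976710656
(5,3): OLD=159558622520150477/1125899906842624 → NEW=255, ERR=-127545853724718643/1125899906842624
(5,4): OLD=1808177562862849471/18014398509481984 → NEW=0, ERR=1808177562862849471/18014398509481984
Output grid:
  Row 0: #.#.#  (2 black, running=2)
  Row 1: .#.#.  (3 black, running=5)
  Row 2: #.#.#  (2 black, running=7)
  Row 3: .#.#.  (3 black, running=10)
  Row 4: .#.#.  (3 black, running=13)
  Row 5: .#.#.  (3 black, running=16)

Answer: 16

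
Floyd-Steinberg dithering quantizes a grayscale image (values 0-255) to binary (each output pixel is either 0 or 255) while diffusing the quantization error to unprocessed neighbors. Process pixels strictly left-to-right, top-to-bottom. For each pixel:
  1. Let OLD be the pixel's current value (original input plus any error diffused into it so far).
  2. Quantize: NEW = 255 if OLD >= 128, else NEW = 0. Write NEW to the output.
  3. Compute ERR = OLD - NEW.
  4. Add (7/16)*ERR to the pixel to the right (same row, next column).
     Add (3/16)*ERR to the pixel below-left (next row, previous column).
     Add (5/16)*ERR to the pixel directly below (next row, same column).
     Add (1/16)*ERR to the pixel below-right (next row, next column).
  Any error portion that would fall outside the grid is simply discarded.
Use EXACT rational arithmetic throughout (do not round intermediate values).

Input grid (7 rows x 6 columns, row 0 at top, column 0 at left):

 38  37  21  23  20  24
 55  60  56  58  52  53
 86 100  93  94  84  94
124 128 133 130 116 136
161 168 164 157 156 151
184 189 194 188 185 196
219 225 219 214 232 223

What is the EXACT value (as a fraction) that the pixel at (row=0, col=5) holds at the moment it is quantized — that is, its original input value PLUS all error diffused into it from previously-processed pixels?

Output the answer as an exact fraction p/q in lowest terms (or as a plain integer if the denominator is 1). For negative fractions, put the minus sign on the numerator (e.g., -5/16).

Answer: 21430541/524288

Derivation:
(0,0): OLD=38 → NEW=0, ERR=38
(0,1): OLD=429/8 → NEW=0, ERR=429/8
(0,2): OLD=5691/128 → NEW=0, ERR=5691/128
(0,3): OLD=86941/2048 → NEW=0, ERR=86941/2048
(0,4): OLD=1263947/32768 → NEW=0, ERR=1263947/32768
(0,5): OLD=21430541/524288 → NEW=0, ERR=21430541/524288
Target (0,5): original=24, with diffused error = 21430541/524288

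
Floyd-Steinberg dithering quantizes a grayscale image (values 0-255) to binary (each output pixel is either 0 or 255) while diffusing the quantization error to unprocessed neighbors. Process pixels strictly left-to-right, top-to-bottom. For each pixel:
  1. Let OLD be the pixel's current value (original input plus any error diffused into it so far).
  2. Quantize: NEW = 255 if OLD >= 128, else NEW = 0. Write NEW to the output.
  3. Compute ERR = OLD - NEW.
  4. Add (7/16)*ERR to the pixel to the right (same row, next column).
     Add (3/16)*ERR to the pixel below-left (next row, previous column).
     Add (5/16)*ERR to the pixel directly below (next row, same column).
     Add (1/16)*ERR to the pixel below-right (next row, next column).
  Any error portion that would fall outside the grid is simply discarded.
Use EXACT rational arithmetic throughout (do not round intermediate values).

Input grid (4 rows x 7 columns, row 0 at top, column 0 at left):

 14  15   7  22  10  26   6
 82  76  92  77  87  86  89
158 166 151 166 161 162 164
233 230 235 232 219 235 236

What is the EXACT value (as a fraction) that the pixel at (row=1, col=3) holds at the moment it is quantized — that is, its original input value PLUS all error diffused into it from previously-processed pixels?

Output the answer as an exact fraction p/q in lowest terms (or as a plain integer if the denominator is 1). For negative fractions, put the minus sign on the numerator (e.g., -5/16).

(0,0): OLD=14 → NEW=0, ERR=14
(0,1): OLD=169/8 → NEW=0, ERR=169/8
(0,2): OLD=2079/128 → NEW=0, ERR=2079/128
(0,3): OLD=59609/2048 → NEW=0, ERR=59609/2048
(0,4): OLD=744943/32768 → NEW=0, ERR=744943/32768
(0,5): OLD=18846089/524288 → NEW=0, ERR=18846089/524288
(0,6): OLD=182254271/8388608 → NEW=0, ERR=182254271/8388608
(1,0): OLD=11563/128 → NEW=0, ERR=11563/128
(1,1): OLD=129069/1024 → NEW=0, ERR=129069/1024
(1,2): OLD=5210033/32768 → NEW=255, ERR=-3145807/32768
(1,3): OLD=6471325/131072 → NEW=0, ERR=6471325/131072
Target (1,3): original=77, with diffused error = 6471325/131072

Answer: 6471325/131072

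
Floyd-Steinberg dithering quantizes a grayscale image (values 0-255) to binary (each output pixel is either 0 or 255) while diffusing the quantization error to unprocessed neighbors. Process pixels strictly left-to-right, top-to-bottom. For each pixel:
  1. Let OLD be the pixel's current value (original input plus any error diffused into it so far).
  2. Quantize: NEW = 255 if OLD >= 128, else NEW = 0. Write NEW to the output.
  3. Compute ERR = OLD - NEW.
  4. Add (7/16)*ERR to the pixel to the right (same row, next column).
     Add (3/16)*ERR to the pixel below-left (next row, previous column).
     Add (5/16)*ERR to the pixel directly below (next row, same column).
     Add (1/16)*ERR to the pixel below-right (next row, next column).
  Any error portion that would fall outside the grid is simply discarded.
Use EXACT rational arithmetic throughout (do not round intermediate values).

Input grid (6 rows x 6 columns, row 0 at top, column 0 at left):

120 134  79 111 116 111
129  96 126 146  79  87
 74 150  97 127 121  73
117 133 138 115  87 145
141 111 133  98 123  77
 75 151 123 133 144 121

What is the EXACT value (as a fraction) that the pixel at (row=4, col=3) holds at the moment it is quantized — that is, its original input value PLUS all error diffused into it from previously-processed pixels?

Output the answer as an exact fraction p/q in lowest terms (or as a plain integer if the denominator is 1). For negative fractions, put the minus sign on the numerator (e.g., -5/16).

Answer: 294117756767661/2199023255552

Derivation:
(0,0): OLD=120 → NEW=0, ERR=120
(0,1): OLD=373/2 → NEW=255, ERR=-137/2
(0,2): OLD=1569/32 → NEW=0, ERR=1569/32
(0,3): OLD=67815/512 → NEW=255, ERR=-62745/512
(0,4): OLD=511057/8192 → NEW=0, ERR=511057/8192
(0,5): OLD=18126391/131072 → NEW=255, ERR=-15296969/131072
(1,0): OLD=4917/32 → NEW=255, ERR=-3243/32
(1,1): OLD=12019/256 → NEW=0, ERR=12019/256
(1,2): OLD=1102671/8192 → NEW=255, ERR=-986289/8192
(1,3): OLD=2286931/32768 → NEW=0, ERR=2286931/32768
(1,4): OLD=208640009/2097152 → NEW=0, ERR=208640009/2097152
(1,5): OLD=3286788719/33554432 → NEW=0, ERR=3286788719/33554432
(2,0): OLD=209441/4096 → NEW=0, ERR=209441/4096
(2,1): OLD=20726939/131072 → NEW=255, ERR=-12696421/131072
(2,2): OLD=69242577/2097152 → NEW=0, ERR=69242577/2097152
(2,3): OLD=2925679433/16777216 → NEW=255, ERR=-1352510647/16777216
(2,4): OLD=74919615515/536870912 → NEW=255, ERR=-61982467045/536870912
(2,5): OLD=509542895725/8589934592 → NEW=0, ERR=509542895725/8589934592
(3,0): OLD=240788081/2097152 → NEW=0, ERR=240788081/2097152
(3,1): OLD=2723751933/16777216 → NEW=255, ERR=-1554438147/16777216
(3,2): OLD=11625027575/134217728 → NEW=0, ERR=11625027575/134217728
(3,3): OLD=928720245237/8589934592 → NEW=0, ERR=928720245237/8589934592
(3,4): OLD=7167888270517/68719476736 → NEW=0, ERR=7167888270517/68719476736
(3,5): OLD=222052363968379/1099511627776 → NEW=255, ERR=-58323101114501/1099511627776
(4,0): OLD=42817608095/268435456 → NEW=255, ERR=-25633433185/268435456
(4,1): OLD=273523325619/4294967296 → NEW=0, ERR=273523325619/4294967296
(4,2): OLD=27819004598889/137438953472 → NEW=255, ERR=-7227928536471/137438953472
(4,3): OLD=294117756767661/2199023255552 → NEW=255, ERR=-266633173398099/2199023255552
Target (4,3): original=98, with diffused error = 294117756767661/2199023255552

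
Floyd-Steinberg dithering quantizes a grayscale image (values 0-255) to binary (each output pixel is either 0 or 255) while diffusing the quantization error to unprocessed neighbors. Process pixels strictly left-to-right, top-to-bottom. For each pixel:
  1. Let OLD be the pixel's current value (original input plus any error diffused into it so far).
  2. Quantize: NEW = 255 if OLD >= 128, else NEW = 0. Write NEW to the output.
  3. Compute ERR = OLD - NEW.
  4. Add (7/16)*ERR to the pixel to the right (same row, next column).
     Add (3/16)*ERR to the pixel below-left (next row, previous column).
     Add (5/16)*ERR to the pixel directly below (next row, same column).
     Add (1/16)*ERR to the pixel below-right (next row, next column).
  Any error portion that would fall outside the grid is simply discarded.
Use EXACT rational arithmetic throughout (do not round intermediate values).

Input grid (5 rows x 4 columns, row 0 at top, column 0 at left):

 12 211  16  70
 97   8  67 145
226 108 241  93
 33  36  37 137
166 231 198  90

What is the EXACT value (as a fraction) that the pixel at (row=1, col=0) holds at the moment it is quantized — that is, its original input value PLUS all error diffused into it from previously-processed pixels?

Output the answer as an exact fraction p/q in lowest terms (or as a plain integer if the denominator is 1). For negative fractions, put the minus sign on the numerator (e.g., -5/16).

(0,0): OLD=12 → NEW=0, ERR=12
(0,1): OLD=865/4 → NEW=255, ERR=-155/4
(0,2): OLD=-61/64 → NEW=0, ERR=-61/64
(0,3): OLD=71253/1024 → NEW=0, ERR=71253/1024
(1,0): OLD=5983/64 → NEW=0, ERR=5983/64
Target (1,0): original=97, with diffused error = 5983/64

Answer: 5983/64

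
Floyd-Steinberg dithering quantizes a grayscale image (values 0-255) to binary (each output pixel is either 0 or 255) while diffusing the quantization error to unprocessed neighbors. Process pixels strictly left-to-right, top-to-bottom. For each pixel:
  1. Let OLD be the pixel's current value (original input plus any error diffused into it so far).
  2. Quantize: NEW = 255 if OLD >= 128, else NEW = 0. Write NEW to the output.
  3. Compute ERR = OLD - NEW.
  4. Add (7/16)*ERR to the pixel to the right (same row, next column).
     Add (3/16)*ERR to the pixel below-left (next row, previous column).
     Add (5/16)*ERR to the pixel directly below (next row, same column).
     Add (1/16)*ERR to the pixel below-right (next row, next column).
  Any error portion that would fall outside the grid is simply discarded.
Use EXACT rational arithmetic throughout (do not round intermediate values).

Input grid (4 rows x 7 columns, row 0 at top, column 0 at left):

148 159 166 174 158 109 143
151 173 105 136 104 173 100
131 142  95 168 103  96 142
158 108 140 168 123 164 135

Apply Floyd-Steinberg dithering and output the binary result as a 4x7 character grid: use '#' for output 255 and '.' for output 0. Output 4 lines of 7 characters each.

Answer: #.##.#.
##.#.#.
.#.#.#.
#.#.#.#

Derivation:
(0,0): OLD=148 → NEW=255, ERR=-107
(0,1): OLD=1795/16 → NEW=0, ERR=1795/16
(0,2): OLD=55061/256 → NEW=255, ERR=-10219/256
(0,3): OLD=641171/4096 → NEW=255, ERR=-403309/4096
(0,4): OLD=7531525/65536 → NEW=0, ERR=7531525/65536
(0,5): OLD=167015459/1048576 → NEW=255, ERR=-100371421/1048576
(0,6): OLD=1696541941/16777216 → NEW=0, ERR=1696541941/16777216
(1,0): OLD=35481/256 → NEW=255, ERR=-29799/256
(1,1): OLD=292783/2048 → NEW=255, ERR=-229457/2048
(1,2): OLD=2100955/65536 → NEW=0, ERR=2100955/65536
(1,3): OLD=36256703/262144 → NEW=255, ERR=-30590017/262144
(1,4): OLD=1086470621/16777216 → NEW=0, ERR=1086470621/16777216
(1,5): OLD=26516305389/134217728 → NEW=255, ERR=-7709215251/134217728
(1,6): OLD=215797993795/2147483648 → NEW=0, ERR=215797993795/2147483648
(2,0): OLD=2412277/32768 → NEW=0, ERR=2412277/32768
(2,1): OLD=144630871/1048576 → NEW=255, ERR=-122756009/1048576
(2,2): OLD=418057669/16777216 → NEW=0, ERR=418057669/16777216
(2,3): OLD=21016005597/134217728 → NEW=255, ERR=-13209515043/134217728
(2,4): OLD=66696650413/1073741824 → NEW=0, ERR=66696650413/1073741824
(2,5): OLD=4402012989903/34359738368 → NEW=255, ERR=-4359720293937/34359738368
(2,6): OLD=62837563913881/549755813888 → NEW=0, ERR=62837563913881/549755813888
(3,0): OLD=2668496421/16777216 → NEW=255, ERR=-1609693659/16777216
(3,1): OLD=5195975873/134217728 → NEW=0, ERR=5195975873/134217728
(3,2): OLD=149200267155/1073741824 → NEW=255, ERR=-124603897965/1073741824
(3,3): OLD=428113944373/4294967296 → NEW=0, ERR=428113944373/4294967296
(3,4): OLD=85805013326373/549755813888 → NEW=255, ERR=-54382719215067/549755813888
(3,5): OLD=467881987187391/4398046511104 → NEW=0, ERR=467881987187391/4398046511104
(3,6): OLD=14730412733227681/70368744177664 → NEW=255, ERR=-3213617032076639/70368744177664
Row 0: #.##.#.
Row 1: ##.#.#.
Row 2: .#.#.#.
Row 3: #.#.#.#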